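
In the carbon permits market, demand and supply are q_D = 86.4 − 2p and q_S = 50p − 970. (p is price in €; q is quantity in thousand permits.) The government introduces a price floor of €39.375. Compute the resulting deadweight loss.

In inverse form: demand p = 43.2 − 0.5q, supply p = 19.4 + 0.02q.
Competitive equilibrium: 43.2 − 0.5q = 19.4 + 0.02q → q* = 45.7692, p* = 20.3154.
At the floor p = 39.375, quantity demanded = (43.2 − 39.375)/0.5 = 7.65.
Sellers' marginal cost at q' = 7.65: 19.4 + 0.02·7.65 = 19.553.
Δq = 45.7692 − 7.65 = 38.1192; wedge = 39.375 − 19.553 = 19.822.
Deadweight loss = ½ × 38.1192 × 19.822 = €377.80 thousand.

€377.80 thousand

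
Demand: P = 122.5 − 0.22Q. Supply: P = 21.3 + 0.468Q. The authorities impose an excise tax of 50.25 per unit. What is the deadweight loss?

1835.07

Competitive equilibrium: 122.5 − 0.22Q = 21.3 + 0.468Q → Q* = 147.093, P* = 90.1395.
With the tax, the buyer price exceeds the seller price by 50.25: (122.5 − 0.22Q) − (21.3 + 0.468Q) = 50.25 → Q' = 74.0552.
ΔQ = 147.093 − 74.0552 = 73.0378; the wedge equals the tax, 50.25.
The triangle = ½ × 73.0378 × 50.25 = 1835.07.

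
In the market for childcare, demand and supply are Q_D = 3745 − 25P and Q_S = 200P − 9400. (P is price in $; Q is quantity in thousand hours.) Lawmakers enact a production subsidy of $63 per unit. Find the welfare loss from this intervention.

In inverse form: demand P = 149.8 − 0.04Q, supply P = 47 + 0.005Q.
Competitive equilibrium: 149.8 − 0.04Q = 47 + 0.005Q → Q* = 2284.4444, P* = 58.4222.
The subsidy lowers effective supply by 63: P = 0.005Q − 16.
New quantity: 149.8 − 0.04Q = 0.005Q − 16 → Q' = 3684.4444.
Overproduction ΔQ = 3684.4444 − 2284.4444 = 1400; wedge = subsidy = 63.
Welfare loss = ½ × 1400 × 63 = $44100 thousand.

$44100 thousand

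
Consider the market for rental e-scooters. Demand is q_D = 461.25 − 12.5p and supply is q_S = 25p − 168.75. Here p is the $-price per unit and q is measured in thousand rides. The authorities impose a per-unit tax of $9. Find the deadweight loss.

$337.50 thousand

In inverse form: demand p = 36.9 − 0.08q, supply p = 6.75 + 0.04q.
Competitive equilibrium: 36.9 − 0.08q = 6.75 + 0.04q → q* = 251.25, p* = 16.8.
With the tax, the buyer price exceeds the seller price by 9: (36.9 − 0.08q) − (6.75 + 0.04q) = 9 → q' = 176.25.
Δq = 251.25 − 176.25 = 75; the wedge equals the tax, 9.
The triangle = ½ × 75 × 9 = $337.50 thousand.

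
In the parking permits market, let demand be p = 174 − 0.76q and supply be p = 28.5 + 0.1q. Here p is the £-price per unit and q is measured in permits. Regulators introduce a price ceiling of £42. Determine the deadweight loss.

£502.53

Competitive equilibrium: 174 − 0.76q = 28.5 + 0.1q → q* = 169.186, p* = 45.4186.
At the ceiling p = 42, quantity supplied = (42 − 28.5)/0.1 = 135.
Willingness to pay at q' = 135: 174 − 0.76·135 = 71.4.
Δq = 169.186 − 135 = 34.186; wedge = 71.4 − 42 = 29.4.
Deadweight loss = ½ × 34.186 × 29.4 = £502.53.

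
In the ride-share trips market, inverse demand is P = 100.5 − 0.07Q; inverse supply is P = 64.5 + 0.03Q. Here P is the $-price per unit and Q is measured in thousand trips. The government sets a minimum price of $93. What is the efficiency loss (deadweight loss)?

Competitive equilibrium: 100.5 − 0.07Q = 64.5 + 0.03Q → Q* = 360, P* = 75.3.
At the floor P = 93, quantity demanded = (100.5 − 93)/0.07 = 107.14286.
Sellers' marginal cost at Q' = 107.14286: 64.5 + 0.03·107.14286 = 67.71429.
ΔQ = 360 − 107.14286 = 252.85714; wedge = 93 − 67.71429 = 25.28571.
Welfare loss = ½ × 252.85714 × 25.28571 = $3196.84 thousand.

$3196.84 thousand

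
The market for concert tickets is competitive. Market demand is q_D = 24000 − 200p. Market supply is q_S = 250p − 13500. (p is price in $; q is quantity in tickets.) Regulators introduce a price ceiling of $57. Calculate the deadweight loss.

$195031.25

In inverse form: demand p = 120 − 0.005q, supply p = 54 + 0.004q.
Competitive equilibrium: 120 − 0.005q = 54 + 0.004q → q* = 7333.3333, p* = 83.3333.
At the ceiling p = 57, quantity supplied = (57 − 54)/0.004 = 750.
Willingness to pay at q' = 750: 120 − 0.005·750 = 116.25.
Δq = 7333.3333 − 750 = 6583.3333; wedge = 116.25 − 57 = 59.25.
Deadweight loss = ½ × 6583.3333 × 59.25 = $195031.25.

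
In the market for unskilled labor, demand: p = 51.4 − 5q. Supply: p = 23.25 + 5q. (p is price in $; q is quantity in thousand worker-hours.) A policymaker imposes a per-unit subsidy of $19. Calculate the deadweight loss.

$18.05 thousand

Competitive equilibrium: 51.4 − 5q = 23.25 + 5q → q* = 2.815, p* = 37.325.
The subsidy lowers effective supply by 19: p = 4.25 + 5q.
New quantity: 51.4 − 5q = 4.25 + 5q → q' = 4.715.
Overproduction Δq = 4.715 − 2.815 = 1.9; wedge = subsidy = 19.
Deadweight loss = ½ × 1.9 × 19 = $18.05 thousand.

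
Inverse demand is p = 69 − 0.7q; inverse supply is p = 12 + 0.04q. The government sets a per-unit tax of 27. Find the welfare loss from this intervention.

492.57

Competitive equilibrium: 69 − 0.7q = 12 + 0.04q → q* = 77.027, p* = 15.0811.
With the tax, the buyer price exceeds the seller price by 27: (69 − 0.7q) − (12 + 0.04q) = 27 → q' = 40.5405.
Δq = 77.027 − 40.5405 = 36.4865; the wedge equals the tax, 27.
The triangle = ½ × 36.4865 × 27 = 492.57.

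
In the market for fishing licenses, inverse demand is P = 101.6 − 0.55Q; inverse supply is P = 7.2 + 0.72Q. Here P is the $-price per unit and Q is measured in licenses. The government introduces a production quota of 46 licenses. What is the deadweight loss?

$509.67

Competitive equilibrium: 101.6 − 0.55Q = 7.2 + 0.72Q → Q* = 74.3307, P* = 60.7181.
At Q = 46: demand price = 101.6 − 0.55·46 = 76.3; supply price = 7.2 + 0.72·46 = 40.32.
ΔQ = 74.3307 − 46 = 28.3307; wedge = 76.3 − 40.32 = 35.98.
Deadweight loss = ½ × 28.3307 × 35.98 = $509.67.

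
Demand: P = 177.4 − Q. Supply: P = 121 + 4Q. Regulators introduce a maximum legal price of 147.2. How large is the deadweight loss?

Competitive equilibrium: 177.4 − Q = 121 + 4Q → Q* = 11.28, P* = 166.12.
At the ceiling P = 147.2, quantity supplied = (147.2 − 121)/4 = 6.55.
Willingness to pay at Q' = 6.55: 177.4 − 1·6.55 = 170.85.
ΔQ = 11.28 − 6.55 = 4.73; wedge = 170.85 − 147.2 = 23.65.
The triangle = ½ × 4.73 × 23.65 = 55.93.

55.93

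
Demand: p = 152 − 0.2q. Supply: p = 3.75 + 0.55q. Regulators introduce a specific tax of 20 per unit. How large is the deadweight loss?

266.67

Competitive equilibrium: 152 − 0.2q = 3.75 + 0.55q → q* = 197.6667, p* = 112.4667.
With the tax, the buyer price exceeds the seller price by 20: (152 − 0.2q) − (3.75 + 0.55q) = 20 → q' = 171.
Δq = 197.6667 − 171 = 26.6667; the wedge equals the tax, 20.
Deadweight loss = ½ × 26.6667 × 20 = 266.67.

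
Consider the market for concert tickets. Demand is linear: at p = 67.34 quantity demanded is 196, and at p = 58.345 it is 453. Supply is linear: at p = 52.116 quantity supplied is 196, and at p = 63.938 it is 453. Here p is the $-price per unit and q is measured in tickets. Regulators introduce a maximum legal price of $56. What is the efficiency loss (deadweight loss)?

$433.98

Demand slope = (58.345 − 67.34)/(453 − 196) = −0.035, so p = 74.2 − 0.035q.
Supply slope = (63.938 − 52.116)/(453 − 196) = 0.046, so p = 43.1 + 0.046q.
Competitive equilibrium: 74.2 − 0.035q = 43.1 + 0.046q → q* = 383.9506, p* = 60.7617.
At the ceiling p = 56, quantity supplied = (56 − 43.1)/0.046 = 280.4348.
Willingness to pay at q' = 280.4348: 74.2 − 0.035·280.4348 = 64.3848.
Δq = 383.9506 − 280.4348 = 103.5158; wedge = 64.3848 − 56 = 8.3848.
The triangle = ½ × 103.5158 × 8.3848 = $433.98.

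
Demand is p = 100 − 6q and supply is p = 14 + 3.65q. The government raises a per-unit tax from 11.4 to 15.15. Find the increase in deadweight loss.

Competitive equilibrium: 100 − 6q = 14 + 3.65q → q* = 8.9119, p* = 46.5285.
For a per-unit tax t: Δq = t/9.65, so DWL = ½·t·(t/9.65) = t²/19.3.
At t = 11.4: DWL = 6.734. At t = 15.15: DWL = 11.892.
Increase = 11.892 − 6.734 = 5.16.

5.16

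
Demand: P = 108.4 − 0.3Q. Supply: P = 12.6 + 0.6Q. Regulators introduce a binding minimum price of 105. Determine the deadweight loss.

4070.76

Competitive equilibrium: 108.4 − 0.3Q = 12.6 + 0.6Q → Q* = 106.4444, P* = 76.4667.
At the floor P = 105, quantity demanded = (108.4 − 105)/0.3 = 11.3333.
Sellers' marginal cost at Q' = 11.3333: 12.6 + 0.6·11.3333 = 19.4.
ΔQ = 106.4444 − 11.3333 = 95.1111; wedge = 105 − 19.4 = 85.6.
Welfare loss = ½ × 95.1111 × 85.6 = 4070.76.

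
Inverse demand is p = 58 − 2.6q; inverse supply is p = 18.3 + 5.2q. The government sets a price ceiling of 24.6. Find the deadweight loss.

58.66

Competitive equilibrium: 58 − 2.6q = 18.3 + 5.2q → q* = 5.0897, p* = 44.7667.
At the ceiling p = 24.6, quantity supplied = (24.6 − 18.3)/5.2 = 1.2115.
Willingness to pay at q' = 1.2115: 58 − 2.6·1.2115 = 54.8501.
Δq = 5.0897 − 1.2115 = 3.8782; wedge = 54.8501 − 24.6 = 30.2501.
Deadweight loss = ½ × 3.8782 × 30.2501 = 58.66.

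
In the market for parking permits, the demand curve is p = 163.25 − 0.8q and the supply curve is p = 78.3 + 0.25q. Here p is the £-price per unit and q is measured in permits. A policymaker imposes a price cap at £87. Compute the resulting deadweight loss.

Competitive equilibrium: 163.25 − 0.8q = 78.3 + 0.25q → q* = 80.9048, p* = 98.5262.
At the ceiling p = 87, quantity supplied = (87 − 78.3)/0.25 = 34.8.
Willingness to pay at q' = 34.8: 163.25 − 0.8·34.8 = 135.41.
Δq = 80.9048 − 34.8 = 46.1048; wedge = 135.41 − 87 = 48.41.
Welfare loss = ½ × 46.1048 × 48.41 = £1115.97.

£1115.97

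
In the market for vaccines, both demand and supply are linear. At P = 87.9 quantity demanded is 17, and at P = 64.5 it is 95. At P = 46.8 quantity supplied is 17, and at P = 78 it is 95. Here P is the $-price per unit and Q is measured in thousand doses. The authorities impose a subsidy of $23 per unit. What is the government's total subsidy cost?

$2497.14 thousand

Demand slope = (64.5 − 87.9)/(95 − 17) = −0.3, so P = 93 − 0.3Q.
Supply slope = (78 − 46.8)/(95 − 17) = 0.4, so P = 40 + 0.4Q.
Competitive equilibrium: 93 − 0.3Q = 40 + 0.4Q → Q* = 75.7143, P* = 70.2857.
The subsidy lowers effective supply by 23: P = 17 + 0.4Q.
New quantity: 93 − 0.3Q = 17 + 0.4Q → Q' = 108.5714.
Total subsidy cost = 23 × 108.5714 = $2497.14 thousand.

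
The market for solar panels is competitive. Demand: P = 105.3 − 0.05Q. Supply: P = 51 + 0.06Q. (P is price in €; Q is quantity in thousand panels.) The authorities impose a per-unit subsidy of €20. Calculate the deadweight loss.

€1818.18 thousand

Competitive equilibrium: 105.3 − 0.05Q = 51 + 0.06Q → Q* = 493.6364, P* = 80.6182.
The subsidy lowers effective supply by 20: P = 31 + 0.06Q.
New quantity: 105.3 − 0.05Q = 31 + 0.06Q → Q' = 675.4545.
Overproduction ΔQ = 675.4545 − 493.6364 = 181.8181; wedge = subsidy = 20.
Deadweight loss = ½ × 181.8181 × 20 = €1818.18 thousand.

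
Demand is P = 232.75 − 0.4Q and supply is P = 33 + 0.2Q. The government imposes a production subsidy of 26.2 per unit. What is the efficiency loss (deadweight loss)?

Competitive equilibrium: 232.75 − 0.4Q = 33 + 0.2Q → Q* = 332.9167, P* = 99.5833.
The subsidy lowers effective supply by 26.2: P = 6.8 + 0.2Q.
New quantity: 232.75 − 0.4Q = 6.8 + 0.2Q → Q' = 376.5833.
Overproduction ΔQ = 376.5833 − 332.9167 = 43.6666; wedge = subsidy = 26.2.
The triangle = ½ × 43.6666 × 26.2 = 572.03.

572.03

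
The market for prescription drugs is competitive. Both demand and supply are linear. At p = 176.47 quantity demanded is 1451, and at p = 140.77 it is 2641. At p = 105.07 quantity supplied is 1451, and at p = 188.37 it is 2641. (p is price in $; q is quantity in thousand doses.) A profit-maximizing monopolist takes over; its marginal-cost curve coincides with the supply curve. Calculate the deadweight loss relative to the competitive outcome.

Demand slope = (140.77 − 176.47)/(2641 − 1451) = −0.03, so p = 220 − 0.03q.
Supply slope = (188.37 − 105.07)/(2641 − 1451) = 0.07, so p = 3.5 + 0.07q.
Competitive equilibrium: 220 − 0.03q = 3.5 + 0.07q → q* = 2165, p* = 155.05.
Marginal revenue: MR = 220 − 0.06q. Set MR = MC: 220 − 0.06q = 3.5 + 0.07q → q_m = 1665.38462.
Price p_m = 220 − 0.03·1665.38462 = 170.03846; MC(q_m) = 3.5 + 0.07·1665.38462 = 120.07692.
Competitive q* = 2165, so Δq = 499.61538; wedge = 170.03846 − 120.07692 = 49.96154.
The triangle = ½ × 499.61538 × 49.96154 = $12480.78 thousand.

$12480.78 thousand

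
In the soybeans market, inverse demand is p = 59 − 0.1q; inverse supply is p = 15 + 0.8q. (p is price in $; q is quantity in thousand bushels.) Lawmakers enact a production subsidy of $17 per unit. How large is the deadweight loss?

$160.56 thousand

Competitive equilibrium: 59 − 0.1q = 15 + 0.8q → q* = 48.8889, p* = 54.1111.
The subsidy lowers effective supply by 17: p = 0.8q − 2.
New quantity: 59 − 0.1q = 0.8q − 2 → q' = 67.7778.
Overproduction Δq = 67.7778 − 48.8889 = 18.8889; wedge = subsidy = 17.
DWL = ½ × 18.8889 × 17 = $160.56 thousand.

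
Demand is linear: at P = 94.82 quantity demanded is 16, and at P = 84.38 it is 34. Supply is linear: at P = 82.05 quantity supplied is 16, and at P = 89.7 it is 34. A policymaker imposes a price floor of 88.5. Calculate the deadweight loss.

Demand slope = (84.38 − 94.82)/(34 − 16) = −0.58, so P = 104.1 − 0.58Q.
Supply slope = (89.7 − 82.05)/(34 − 16) = 0.425, so P = 75.25 + 0.425Q.
Competitive equilibrium: 104.1 − 0.58Q = 75.25 + 0.425Q → Q* = 28.7065, P* = 87.4502.
At the floor P = 88.5, quantity demanded = (104.1 − 88.5)/0.58 = 26.8966.
Sellers' marginal cost at Q' = 26.8966: 75.25 + 0.425·26.8966 = 86.6811.
ΔQ = 28.7065 − 26.8966 = 1.8099; wedge = 88.5 − 86.6811 = 1.8189.
The triangle = ½ × 1.8099 × 1.8189 = 1.65.

1.65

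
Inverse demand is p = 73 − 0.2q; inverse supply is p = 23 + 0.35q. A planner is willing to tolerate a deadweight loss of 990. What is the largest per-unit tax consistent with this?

33

Competitive equilibrium: 73 − 0.2q = 23 + 0.35q → q* = 90.9091, p* = 54.8182.
A tax t gives Δq = t/0.55 and wedge t, so DWL = t²/1.1.
t²/1.1 = 990 → t² = 1089 → t = 33.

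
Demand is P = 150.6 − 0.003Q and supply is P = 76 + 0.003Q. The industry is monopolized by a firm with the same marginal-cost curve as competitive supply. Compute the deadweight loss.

Competitive equilibrium: 150.6 − 0.003Q = 76 + 0.003Q → Q* = 12433.333333, P* = 113.3.
Marginal revenue: MR = 150.6 − 0.006Q. Set MR = MC: 150.6 − 0.006Q = 76 + 0.003Q → Q_m = 8288.888889.
Price P_m = 150.6 − 0.003·8288.888889 = 125.733333; MC(Q_m) = 76 + 0.003·8288.888889 = 100.866667.
Competitive Q* = 12433.333333, so ΔQ = 4144.444444; wedge = 125.733333 − 100.866667 = 24.866666.
Welfare loss = ½ × 4144.444444 × 24.866666 = 51529.26.

51529.26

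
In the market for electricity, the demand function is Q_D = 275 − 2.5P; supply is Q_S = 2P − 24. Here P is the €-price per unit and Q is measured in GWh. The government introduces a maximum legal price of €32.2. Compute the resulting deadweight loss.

In inverse form: demand P = 110 − 0.4Q, supply P = 12 + 0.5Q.
Competitive equilibrium: 110 − 0.4Q = 12 + 0.5Q → Q* = 108.8889, P* = 66.4444.
At the ceiling P = 32.2, quantity supplied = (32.2 − 12)/0.5 = 40.4.
Willingness to pay at Q' = 40.4: 110 − 0.4·40.4 = 93.84.
ΔQ = 108.8889 − 40.4 = 68.4889; wedge = 93.84 − 32.2 = 61.64.
Deadweight loss = ½ × 68.4889 × 61.64 = €2110.83.

€2110.83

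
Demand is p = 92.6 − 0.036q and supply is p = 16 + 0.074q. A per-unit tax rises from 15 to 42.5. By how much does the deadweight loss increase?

Competitive equilibrium: 92.6 − 0.036q = 16 + 0.074q → q* = 696.3636, p* = 67.5309.
For a per-unit tax t: Δq = t/0.11, so DWL = ½·t·(t/0.11) = t²/0.22.
At t = 15: DWL = 1022.727. At t = 42.5: DWL = 8210.227.
Increase = 8210.227 − 1022.727 = 7187.50.

7187.50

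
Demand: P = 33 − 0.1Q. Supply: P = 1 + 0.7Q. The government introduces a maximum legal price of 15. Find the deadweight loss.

Competitive equilibrium: 33 − 0.1Q = 1 + 0.7Q → Q* = 40, P* = 29.
At the ceiling P = 15, quantity supplied = (15 − 1)/0.7 = 20.
Willingness to pay at Q' = 20: 33 − 0.1·20 = 31.
ΔQ = 40 − 20 = 20; wedge = 31 − 15 = 16.
DWL = ½ × 20 × 16 = 160.

160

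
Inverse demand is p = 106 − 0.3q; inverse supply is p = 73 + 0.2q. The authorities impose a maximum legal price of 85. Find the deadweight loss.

Competitive equilibrium: 106 − 0.3q = 73 + 0.2q → q* = 66, p* = 86.2.
At the ceiling p = 85, quantity supplied = (85 − 73)/0.2 = 60.
Willingness to pay at q' = 60: 106 − 0.3·60 = 88.
Δq = 66 − 60 = 6; wedge = 88 − 85 = 3.
DWL = ½ × 6 × 3 = 9.

9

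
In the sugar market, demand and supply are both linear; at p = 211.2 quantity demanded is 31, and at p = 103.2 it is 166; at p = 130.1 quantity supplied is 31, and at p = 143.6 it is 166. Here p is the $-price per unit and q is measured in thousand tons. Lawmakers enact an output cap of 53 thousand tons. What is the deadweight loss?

Demand slope = (103.2 − 211.2)/(166 − 31) = −0.8, so p = 236 − 0.8q.
Supply slope = (143.6 − 130.1)/(166 − 31) = 0.1, so p = 127 + 0.1q.
Competitive equilibrium: 236 − 0.8q = 127 + 0.1q → q* = 121.1111, p* = 139.1111.
At q = 53: demand price = 236 − 0.8·53 = 193.6; supply price = 127 + 0.1·53 = 132.3.
Δq = 121.1111 − 53 = 68.1111; wedge = 193.6 − 132.3 = 61.3.
DWL = ½ × 68.1111 × 61.3 = $2087.61 thousand.

$2087.61 thousand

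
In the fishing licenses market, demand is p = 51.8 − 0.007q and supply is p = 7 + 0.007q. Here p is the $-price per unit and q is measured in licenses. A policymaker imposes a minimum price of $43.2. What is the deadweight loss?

Competitive equilibrium: 51.8 − 0.007q = 7 + 0.007q → q* = 3200, p* = 29.4.
At the floor p = 43.2, quantity demanded = (51.8 − 43.2)/0.007 = 1228.5714.
Sellers' marginal cost at q' = 1228.5714: 7 + 0.007·1228.5714 = 15.6.
Δq = 3200 − 1228.5714 = 1971.4286; wedge = 43.2 − 15.6 = 27.6.
Welfare loss = ½ × 1971.4286 × 27.6 = $27205.71.

$27205.71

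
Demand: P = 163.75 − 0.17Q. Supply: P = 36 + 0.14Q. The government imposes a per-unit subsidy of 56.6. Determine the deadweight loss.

5167.03

Competitive equilibrium: 163.75 − 0.17Q = 36 + 0.14Q → Q* = 412.0968, P* = 93.6935.
The subsidy lowers effective supply by 56.6: P = 0.14Q − 20.6.
New quantity: 163.75 − 0.17Q = 0.14Q − 20.6 → Q' = 594.6774.
Overproduction ΔQ = 594.6774 − 412.0968 = 182.5806; wedge = subsidy = 56.6.
Welfare loss = ½ × 182.5806 × 56.6 = 5167.03.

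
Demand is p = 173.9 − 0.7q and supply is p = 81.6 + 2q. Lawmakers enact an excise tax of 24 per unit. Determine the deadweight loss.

106.67

Competitive equilibrium: 173.9 − 0.7q = 81.6 + 2q → q* = 34.1852, p* = 149.9704.
With the tax, the buyer price exceeds the seller price by 24: (173.9 − 0.7q) − (81.6 + 2q) = 24 → q' = 25.2963.
Δq = 34.1852 − 25.2963 = 8.8889; the wedge equals the tax, 24.
DWL = ½ × 8.8889 × 24 = 106.67.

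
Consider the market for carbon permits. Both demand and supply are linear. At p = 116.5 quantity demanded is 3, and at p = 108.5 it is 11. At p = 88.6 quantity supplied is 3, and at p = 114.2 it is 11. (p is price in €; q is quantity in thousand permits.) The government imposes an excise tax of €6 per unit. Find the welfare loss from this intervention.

€4.29 thousand

Demand slope = (108.5 − 116.5)/(11 − 3) = −1, so p = 119.5 − q.
Supply slope = (114.2 − 88.6)/(11 − 3) = 3.2, so p = 79 + 3.2q.
Competitive equilibrium: 119.5 − q = 79 + 3.2q → q* = 9.6429, p* = 109.8571.
With the tax, the buyer price exceeds the seller price by 6: (119.5 − q) − (79 + 3.2q) = 6 → q' = 8.2143.
Δq = 9.6429 − 8.2143 = 1.4286; the wedge equals the tax, 6.
Welfare loss = ½ × 1.4286 × 6 = €4.29 thousand.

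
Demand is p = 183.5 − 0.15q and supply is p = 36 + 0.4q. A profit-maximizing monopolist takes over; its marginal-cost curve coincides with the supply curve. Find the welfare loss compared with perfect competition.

Competitive equilibrium: 183.5 − 0.15q = 36 + 0.4q → q* = 268.1818, p* = 143.2727.
Marginal revenue: MR = 183.5 − 0.3q. Set MR = MC: 183.5 − 0.3q = 36 + 0.4q → q_m = 210.7143.
Price p_m = 183.5 − 0.15·210.7143 = 151.8929; MC(q_m) = 36 + 0.4·210.7143 = 120.2857.
Competitive q* = 268.1818, so Δq = 57.4675; wedge = 151.8929 − 120.2857 = 31.6072.
The triangle = ½ × 57.4675 × 31.6072 = 908.19.

908.19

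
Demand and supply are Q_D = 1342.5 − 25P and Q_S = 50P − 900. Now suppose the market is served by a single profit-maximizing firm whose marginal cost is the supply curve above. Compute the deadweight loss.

In inverse form: demand P = 53.7 − 0.04Q, supply P = 18 + 0.02Q.
Competitive equilibrium: 53.7 − 0.04Q = 18 + 0.02Q → Q* = 595, P* = 29.9.
Marginal revenue: MR = 53.7 − 0.08Q. Set MR = MC: 53.7 − 0.08Q = 18 + 0.02Q → Q_m = 357.
Price P_m = 53.7 − 0.04·357 = 39.42; MC(Q_m) = 18 + 0.02·357 = 25.14.
Competitive Q* = 595, so ΔQ = 238; wedge = 39.42 − 25.14 = 14.28.
The triangle = ½ × 238 × 14.28 = 1699.32.

1699.32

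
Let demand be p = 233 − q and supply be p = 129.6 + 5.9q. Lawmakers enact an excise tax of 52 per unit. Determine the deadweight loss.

195.94

Competitive equilibrium: 233 − q = 129.6 + 5.9q → q* = 14.9855, p* = 218.0145.
With the tax, the buyer price exceeds the seller price by 52: (233 − q) − (129.6 + 5.9q) = 52 → q' = 7.4493.
Δq = 14.9855 − 7.4493 = 7.5362; the wedge equals the tax, 52.
Deadweight loss = ½ × 7.5362 × 52 = 195.94.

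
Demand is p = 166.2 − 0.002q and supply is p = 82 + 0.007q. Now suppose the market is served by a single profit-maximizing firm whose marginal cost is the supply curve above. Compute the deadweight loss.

Competitive equilibrium: 166.2 − 0.002q = 82 + 0.007q → q* = 9355.55556, p* = 147.48889.
Marginal revenue: MR = 166.2 − 0.004q. Set MR = MC: 166.2 − 0.004q = 82 + 0.007q → q_m = 7654.54545.
Price p_m = 166.2 − 0.002·7654.54545 = 150.89091; MC(q_m) = 82 + 0.007·7654.54545 = 135.58182.
Competitive q* = 9355.55556, so Δq = 1701.01011; wedge = 150.89091 − 135.58182 = 15.30909.
Deadweight loss = ½ × 1701.01011 × 15.30909 = 13020.46.

13020.46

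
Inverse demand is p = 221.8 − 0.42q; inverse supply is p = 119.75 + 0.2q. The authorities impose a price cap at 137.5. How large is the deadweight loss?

1783.35

Competitive equilibrium: 221.8 − 0.42q = 119.75 + 0.2q → q* = 164.5968, p* = 152.6694.
At the ceiling p = 137.5, quantity supplied = (137.5 − 119.75)/0.2 = 88.75.
Willingness to pay at q' = 88.75: 221.8 − 0.42·88.75 = 184.525.
Δq = 164.5968 − 88.75 = 75.8468; wedge = 184.525 − 137.5 = 47.025.
The triangle = ½ × 75.8468 × 47.025 = 1783.35.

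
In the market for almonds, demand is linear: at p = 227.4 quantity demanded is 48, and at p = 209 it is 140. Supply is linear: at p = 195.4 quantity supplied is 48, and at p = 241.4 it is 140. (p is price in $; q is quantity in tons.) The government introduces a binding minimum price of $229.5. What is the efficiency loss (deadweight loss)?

Demand slope = (209 − 227.4)/(140 − 48) = −0.2, so p = 237 − 0.2q.
Supply slope = (241.4 − 195.4)/(140 − 48) = 0.5, so p = 171.4 + 0.5q.
Competitive equilibrium: 237 − 0.2q = 171.4 + 0.5q → q* = 93.7143, p* = 218.2571.
At the floor p = 229.5, quantity demanded = (237 − 229.5)/0.2 = 37.5.
Sellers' marginal cost at q' = 37.5: 171.4 + 0.5·37.5 = 190.15.
Δq = 93.7143 − 37.5 = 56.2143; wedge = 229.5 − 190.15 = 39.35.
DWL = ½ × 56.2143 × 39.35 = $1106.02.

$1106.02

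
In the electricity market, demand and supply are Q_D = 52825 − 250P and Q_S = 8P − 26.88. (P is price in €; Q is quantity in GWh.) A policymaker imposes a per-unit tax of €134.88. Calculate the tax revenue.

In inverse form: demand P = 211.3 − 0.004Q, supply P = 3.36 + 0.125Q.
Competitive equilibrium: 211.3 − 0.004Q = 3.36 + 0.125Q → Q* = 1611.938, P* = 204.8522.
With the tax, the buyer price exceeds the seller price by 134.88: (211.3 − 0.004Q) − (3.36 + 0.125Q) = 134.88 → Q' = 566.3566.
Tax revenue = 134.88 × 566.3566 = €76390.18.

€76390.18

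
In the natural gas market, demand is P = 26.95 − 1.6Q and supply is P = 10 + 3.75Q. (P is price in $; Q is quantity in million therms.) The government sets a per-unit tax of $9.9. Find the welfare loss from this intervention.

Competitive equilibrium: 26.95 − 1.6Q = 10 + 3.75Q → Q* = 3.1682, P* = 21.8808.
With the tax, the buyer price exceeds the seller price by 9.9: (26.95 − 1.6Q) − (10 + 3.75Q) = 9.9 → Q' = 1.3178.
ΔQ = 3.1682 − 1.3178 = 1.8504; the wedge equals the tax, 9.9.
The triangle = ½ × 1.8504 × 9.9 = $9.16 million.

$9.16 million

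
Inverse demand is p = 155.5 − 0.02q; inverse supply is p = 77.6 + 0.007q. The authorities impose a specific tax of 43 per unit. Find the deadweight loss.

34240.74

Competitive equilibrium: 155.5 − 0.02q = 77.6 + 0.007q → q* = 2885.1852, p* = 97.7963.
With the tax, the buyer price exceeds the seller price by 43: (155.5 − 0.02q) − (77.6 + 0.007q) = 43 → q' = 1292.5926.
Δq = 2885.1852 − 1292.5926 = 1592.5926; the wedge equals the tax, 43.
The triangle = ½ × 1592.5926 × 43 = 34240.74.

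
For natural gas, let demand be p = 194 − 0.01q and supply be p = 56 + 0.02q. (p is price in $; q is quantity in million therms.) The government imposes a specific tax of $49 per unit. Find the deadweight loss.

Competitive equilibrium: 194 − 0.01q = 56 + 0.02q → q* = 4600, p* = 148.
With the tax, the buyer price exceeds the seller price by 49: (194 − 0.01q) − (56 + 0.02q) = 49 → q' = 2966.6667.
Δq = 4600 − 2966.6667 = 1633.3333; the wedge equals the tax, 49.
DWL = ½ × 1633.3333 × 49 = $40016.67 million.

$40016.67 million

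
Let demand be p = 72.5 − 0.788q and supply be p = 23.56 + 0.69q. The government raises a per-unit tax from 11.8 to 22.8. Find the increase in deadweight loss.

Competitive equilibrium: 72.5 − 0.788q = 23.56 + 0.69q → q* = 33.1123, p* = 46.4075.
For a per-unit tax t: Δq = t/1.478, so DWL = ½·t·(t/1.478) = t²/2.956.
At t = 11.8: DWL = 47.104. At t = 22.8: DWL = 175.859.
Increase = 175.859 − 47.104 = 128.76.

128.76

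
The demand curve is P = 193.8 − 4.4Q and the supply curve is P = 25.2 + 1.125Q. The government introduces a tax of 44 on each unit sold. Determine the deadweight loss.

Competitive equilibrium: 193.8 − 4.4Q = 25.2 + 1.125Q → Q* = 30.5158, P* = 59.5303.
With the tax, the buyer price exceeds the seller price by 44: (193.8 − 4.4Q) − (25.2 + 1.125Q) = 44 → Q' = 22.552.
ΔQ = 30.5158 − 22.552 = 7.9638; the wedge equals the tax, 44.
Welfare loss = ½ × 7.9638 × 44 = 175.20.

175.20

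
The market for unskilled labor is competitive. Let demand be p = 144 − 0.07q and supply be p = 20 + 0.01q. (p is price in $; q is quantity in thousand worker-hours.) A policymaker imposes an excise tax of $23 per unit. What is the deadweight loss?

Competitive equilibrium: 144 − 0.07q = 20 + 0.01q → q* = 1550, p* = 35.5.
With the tax, the buyer price exceeds the seller price by 23: (144 − 0.07q) − (20 + 0.01q) = 23 → q' = 1262.5.
Δq = 1550 − 1262.5 = 287.5; the wedge equals the tax, 23.
DWL = ½ × 287.5 × 23 = $3306.25 thousand.

$3306.25 thousand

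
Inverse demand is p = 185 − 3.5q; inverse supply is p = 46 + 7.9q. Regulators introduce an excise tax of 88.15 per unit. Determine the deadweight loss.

Competitive equilibrium: 185 − 3.5q = 46 + 7.9q → q* = 12.193, p* = 142.3246.
With the tax, the buyer price exceeds the seller price by 88.15: (185 − 3.5q) − (46 + 7.9q) = 88.15 → q' = 4.4605.
Δq = 12.193 − 4.4605 = 7.7325; the wedge equals the tax, 88.15.
The triangle = ½ × 7.7325 × 88.15 = 340.81.

340.81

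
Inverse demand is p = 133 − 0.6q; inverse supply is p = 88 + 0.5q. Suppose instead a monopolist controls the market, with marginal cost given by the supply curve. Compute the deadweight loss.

Competitive equilibrium: 133 − 0.6q = 88 + 0.5q → q* = 40.9091, p* = 108.4545.
Marginal revenue: MR = 133 − 1.2q. Set MR = MC: 133 − 1.2q = 88 + 0.5q → q_m = 26.4706.
Price p_m = 133 − 0.6·26.4706 = 117.1176; MC(q_m) = 88 + 0.5·26.4706 = 101.2353.
Competitive q* = 40.9091, so Δq = 14.4385; wedge = 117.1176 − 101.2353 = 15.8823.
Deadweight loss = ½ × 14.4385 × 15.8823 = 114.66.

114.66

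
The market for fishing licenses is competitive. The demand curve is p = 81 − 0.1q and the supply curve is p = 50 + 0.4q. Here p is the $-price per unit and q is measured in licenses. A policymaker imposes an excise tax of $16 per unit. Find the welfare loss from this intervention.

$256

Competitive equilibrium: 81 − 0.1q = 50 + 0.4q → q* = 62, p* = 74.8.
With the tax, the buyer price exceeds the seller price by 16: (81 − 0.1q) − (50 + 0.4q) = 16 → q' = 30.
Δq = 62 − 30 = 32; the wedge equals the tax, 16.
The triangle = ½ × 32 × 16 = $256.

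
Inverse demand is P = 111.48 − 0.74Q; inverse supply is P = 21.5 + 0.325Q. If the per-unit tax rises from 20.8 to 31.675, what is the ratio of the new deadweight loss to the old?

2.319

Competitive equilibrium: 111.48 − 0.74Q = 21.5 + 0.325Q → Q* = 84.4883, P* = 48.9587.
For a per-unit tax t: ΔQ = t/1.065, so DWL = ½·t·(t/1.065) = t²/2.13.
At t = 20.8: DWL = 203.117. At t = 31.675: DWL = 471.036.
Ratio = (31.675/20.8)² = 2.319.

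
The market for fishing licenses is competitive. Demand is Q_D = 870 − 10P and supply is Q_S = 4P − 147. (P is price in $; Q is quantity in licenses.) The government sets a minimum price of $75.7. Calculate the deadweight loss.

$163.56

In inverse form: demand P = 87 − 0.1Q, supply P = 36.75 + 0.25Q.
Competitive equilibrium: 87 − 0.1Q = 36.75 + 0.25Q → Q* = 143.5714, P* = 72.6429.
At the floor P = 75.7, quantity demanded = (87 − 75.7)/0.1 = 113.
Sellers' marginal cost at Q' = 113: 36.75 + 0.25·113 = 65.
ΔQ = 143.5714 − 113 = 30.5714; wedge = 75.7 − 65 = 10.7.
Welfare loss = ½ × 30.5714 × 10.7 = $163.56.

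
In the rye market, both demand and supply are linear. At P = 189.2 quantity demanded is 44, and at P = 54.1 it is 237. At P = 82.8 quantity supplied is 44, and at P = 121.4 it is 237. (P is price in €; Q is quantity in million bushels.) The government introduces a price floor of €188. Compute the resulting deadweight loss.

Demand slope = (54.1 − 189.2)/(237 − 44) = −0.7, so P = 220 − 0.7Q.
Supply slope = (121.4 − 82.8)/(237 − 44) = 0.2, so P = 74 + 0.2Q.
Competitive equilibrium: 220 − 0.7Q = 74 + 0.2Q → Q* = 162.2222, P* = 106.4444.
At the floor P = 188, quantity demanded = (220 − 188)/0.7 = 45.7143.
Sellers' marginal cost at Q' = 45.7143: 74 + 0.2·45.7143 = 83.1429.
ΔQ = 162.2222 − 45.7143 = 116.5079; wedge = 188 − 83.1429 = 104.8571.
Welfare loss = ½ × 116.5079 × 104.8571 = €6108.34 million.

€6108.34 million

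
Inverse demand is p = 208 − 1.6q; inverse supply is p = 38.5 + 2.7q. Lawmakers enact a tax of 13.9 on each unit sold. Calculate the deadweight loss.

22.47

Competitive equilibrium: 208 − 1.6q = 38.5 + 2.7q → q* = 39.4186, p* = 144.9302.
With the tax, the buyer price exceeds the seller price by 13.9: (208 − 1.6q) − (38.5 + 2.7q) = 13.9 → q' = 36.186.
Δq = 39.4186 − 36.186 = 3.2326; the wedge equals the tax, 13.9.
The triangle = ½ × 3.2326 × 13.9 = 22.47.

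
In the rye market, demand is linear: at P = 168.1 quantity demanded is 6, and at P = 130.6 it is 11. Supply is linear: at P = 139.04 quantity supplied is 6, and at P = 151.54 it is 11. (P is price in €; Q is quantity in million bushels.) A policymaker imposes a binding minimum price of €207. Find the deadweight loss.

€327.46 million

Demand slope = (130.6 − 168.1)/(11 − 6) = −7.5, so P = 213.1 − 7.5Q.
Supply slope = (151.54 − 139.04)/(11 − 6) = 2.5, so P = 124.04 + 2.5Q.
Competitive equilibrium: 213.1 − 7.5Q = 124.04 + 2.5Q → Q* = 8.906, P* = 146.305.
At the floor P = 207, quantity demanded = (213.1 − 207)/7.5 = 0.8133.
Sellers' marginal cost at Q' = 0.8133: 124.04 + 2.5·0.8133 = 126.0733.
ΔQ = 8.906 − 0.8133 = 8.0927; wedge = 207 − 126.0733 = 80.9267.
Welfare loss = ½ × 8.0927 × 80.9267 = €327.46 million.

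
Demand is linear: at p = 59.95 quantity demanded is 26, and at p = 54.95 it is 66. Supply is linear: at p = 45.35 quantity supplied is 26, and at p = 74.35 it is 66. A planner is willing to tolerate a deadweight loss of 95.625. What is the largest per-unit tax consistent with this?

Demand slope = (54.95 − 59.95)/(66 − 26) = −0.125, so p = 63.2 − 0.125q.
Supply slope = (74.35 − 45.35)/(66 − 26) = 0.725, so p = 26.5 + 0.725q.
Competitive equilibrium: 63.2 − 0.125q = 26.5 + 0.725q → q* = 43.1765, p* = 57.8029.
A tax t gives Δq = t/0.85 and wedge t, so DWL = t²/1.7.
t²/1.7 = 95.625 → t² = 162.5625 → t = 12.75.

12.75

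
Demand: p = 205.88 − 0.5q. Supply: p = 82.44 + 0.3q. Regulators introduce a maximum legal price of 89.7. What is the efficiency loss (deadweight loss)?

Competitive equilibrium: 205.88 − 0.5q = 82.44 + 0.3q → q* = 154.3, p* = 128.73.
At the ceiling p = 89.7, quantity supplied = (89.7 − 82.44)/0.3 = 24.2.
Willingness to pay at q' = 24.2: 205.88 − 0.5·24.2 = 193.78.
Δq = 154.3 − 24.2 = 130.1; wedge = 193.78 − 89.7 = 104.08.
Welfare loss = ½ × 130.1 × 104.08 = 6770.404.

6770.404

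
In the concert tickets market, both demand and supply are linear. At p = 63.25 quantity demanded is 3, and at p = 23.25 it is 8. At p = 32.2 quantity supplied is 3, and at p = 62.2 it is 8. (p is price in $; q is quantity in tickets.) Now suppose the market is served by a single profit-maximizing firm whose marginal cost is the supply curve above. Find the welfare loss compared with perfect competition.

Demand slope = (23.25 − 63.25)/(8 − 3) = −8, so p = 87.25 − 8q.
Supply slope = (62.2 − 32.2)/(8 − 3) = 6, so p = 14.2 + 6q.
Competitive equilibrium: 87.25 − 8q = 14.2 + 6q → q* = 5.2179, p* = 45.5071.
Marginal revenue: MR = 87.25 − 16q. Set MR = MC: 87.25 − 16q = 14.2 + 6q → q_m = 3.3205.
Price p_m = 87.25 − 8·3.3205 = 60.686; MC(q_m) = 14.2 + 6·3.3205 = 34.123.
Competitive q* = 5.2179, so Δq = 1.8974; wedge = 60.686 − 34.123 = 26.563.
Welfare loss = ½ × 1.8974 × 26.563 = $25.20.

$25.20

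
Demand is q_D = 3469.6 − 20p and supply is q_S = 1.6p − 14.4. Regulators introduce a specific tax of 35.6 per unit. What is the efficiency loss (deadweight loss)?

In inverse form: demand p = 173.48 − 0.05q, supply p = 9 + 0.625q.
Competitive equilibrium: 173.48 − 0.05q = 9 + 0.625q → q* = 243.6741, p* = 161.2963.
With the tax, the buyer price exceeds the seller price by 35.6: (173.48 − 0.05q) − (9 + 0.625q) = 35.6 → q' = 190.9333.
Δq = 243.6741 − 190.9333 = 52.7408; the wedge equals the tax, 35.6.
Deadweight loss = ½ × 52.7408 × 35.6 = 938.79.

938.79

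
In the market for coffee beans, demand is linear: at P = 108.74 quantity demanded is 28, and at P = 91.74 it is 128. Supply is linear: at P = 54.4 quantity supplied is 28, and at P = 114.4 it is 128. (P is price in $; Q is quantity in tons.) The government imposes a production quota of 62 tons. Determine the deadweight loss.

$514.93

Demand slope = (91.74 − 108.74)/(128 − 28) = −0.17, so P = 113.5 − 0.17Q.
Supply slope = (114.4 − 54.4)/(128 − 28) = 0.6, so P = 37.6 + 0.6Q.
Competitive equilibrium: 113.5 − 0.17Q = 37.6 + 0.6Q → Q* = 98.5714, P* = 96.7429.
At Q = 62: demand price = 113.5 − 0.17·62 = 102.96; supply price = 37.6 + 0.6·62 = 74.8.
ΔQ = 98.5714 − 62 = 36.5714; wedge = 102.96 − 74.8 = 28.16.
DWL = ½ × 36.5714 × 28.16 = $514.93.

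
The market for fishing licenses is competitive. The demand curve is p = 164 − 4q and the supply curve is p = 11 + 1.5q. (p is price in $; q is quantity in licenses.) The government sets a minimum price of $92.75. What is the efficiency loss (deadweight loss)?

Competitive equilibrium: 164 − 4q = 11 + 1.5q → q* = 27.8182, p* = 52.7273.
At the floor p = 92.75, quantity demanded = (164 − 92.75)/4 = 17.8125.
Sellers' marginal cost at q' = 17.8125: 11 + 1.5·17.8125 = 37.7188.
Δq = 27.8182 − 17.8125 = 10.0057; wedge = 92.75 − 37.7188 = 55.0312.
The triangle = ½ × 10.0057 × 55.0312 = $275.31.

$275.31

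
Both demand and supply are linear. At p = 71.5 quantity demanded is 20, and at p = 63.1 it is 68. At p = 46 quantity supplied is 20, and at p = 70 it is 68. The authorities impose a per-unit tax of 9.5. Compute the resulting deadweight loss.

66.85

Demand slope = (63.1 − 71.5)/(68 − 20) = −0.175, so p = 75 − 0.175q.
Supply slope = (70 − 46)/(68 − 20) = 0.5, so p = 36 + 0.5q.
Competitive equilibrium: 75 − 0.175q = 36 + 0.5q → q* = 57.7778, p* = 64.8889.
With the tax, the buyer price exceeds the seller price by 9.5: (75 − 0.175q) − (36 + 0.5q) = 9.5 → q' = 43.7037.
Δq = 57.7778 − 43.7037 = 14.0741; the wedge equals the tax, 9.5.
The triangle = ½ × 14.0741 × 9.5 = 66.85.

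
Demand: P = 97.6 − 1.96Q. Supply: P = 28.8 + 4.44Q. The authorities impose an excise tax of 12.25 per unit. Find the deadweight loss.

Competitive equilibrium: 97.6 − 1.96Q = 28.8 + 4.44Q → Q* = 10.75, P* = 76.53.
With the tax, the buyer price exceeds the seller price by 12.25: (97.6 − 1.96Q) − (28.8 + 4.44Q) = 12.25 → Q' = 8.8359.
ΔQ = 10.75 − 8.8359 = 1.9141; the wedge equals the tax, 12.25.
DWL = ½ × 1.9141 × 12.25 = 11.72.

11.72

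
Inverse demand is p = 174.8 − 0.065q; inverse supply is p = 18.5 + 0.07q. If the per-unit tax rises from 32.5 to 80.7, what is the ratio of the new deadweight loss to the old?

6.166

Competitive equilibrium: 174.8 − 0.065q = 18.5 + 0.07q → q* = 1157.7778, p* = 99.5444.
For a per-unit tax t: Δq = t/0.135, so DWL = ½·t·(t/0.135) = t²/0.27.
At t = 32.5: DWL = 3912.037. At t = 80.7: DWL = 24120.333.
Ratio = (80.7/32.5)² = 6.166.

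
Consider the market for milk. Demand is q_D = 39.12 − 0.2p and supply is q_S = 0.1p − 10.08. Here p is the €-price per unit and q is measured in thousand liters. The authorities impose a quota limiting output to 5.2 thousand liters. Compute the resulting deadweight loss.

€9.408 thousand

In inverse form: demand p = 195.6 − 5q, supply p = 100.8 + 10q.
Competitive equilibrium: 195.6 − 5q = 100.8 + 10q → q* = 6.32, p* = 164.
At q = 5.2: demand price = 195.6 − 5·5.2 = 169.6; supply price = 100.8 + 10·5.2 = 152.8.
Δq = 6.32 − 5.2 = 1.12; wedge = 169.6 − 152.8 = 16.8.
Deadweight loss = ½ × 1.12 × 16.8 = €9.408 thousand.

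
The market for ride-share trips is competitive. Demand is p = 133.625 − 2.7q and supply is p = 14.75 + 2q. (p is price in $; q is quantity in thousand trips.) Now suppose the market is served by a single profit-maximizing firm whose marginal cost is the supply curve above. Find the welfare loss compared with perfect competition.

Competitive equilibrium: 133.625 − 2.7q = 14.75 + 2q → q* = 25.2926, p* = 65.3351.
Marginal revenue: MR = 133.625 − 5.4q. Set MR = MC: 133.625 − 5.4q = 14.75 + 2q → q_m = 16.0642.
Price p_m = 133.625 − 2.7·16.0642 = 90.2517; MC(q_m) = 14.75 + 2·16.0642 = 46.8784.
Competitive q* = 25.2926, so Δq = 9.2284; wedge = 90.2517 − 46.8784 = 43.3733.
DWL = ½ × 9.2284 × 43.3733 = $200.13 thousand.

$200.13 thousand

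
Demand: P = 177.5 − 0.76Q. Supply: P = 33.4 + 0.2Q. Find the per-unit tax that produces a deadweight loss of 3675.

84

Competitive equilibrium: 177.5 − 0.76Q = 33.4 + 0.2Q → Q* = 150.1042, P* = 63.4208.
A tax t gives ΔQ = t/0.96 and wedge t, so DWL = t²/1.92.
t²/1.92 = 3675 → t² = 7056 → t = 84.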